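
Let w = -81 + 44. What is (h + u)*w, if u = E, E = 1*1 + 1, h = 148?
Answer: -5550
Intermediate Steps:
E = 2 (E = 1 + 1 = 2)
u = 2
w = -37
(h + u)*w = (148 + 2)*(-37) = 150*(-37) = -5550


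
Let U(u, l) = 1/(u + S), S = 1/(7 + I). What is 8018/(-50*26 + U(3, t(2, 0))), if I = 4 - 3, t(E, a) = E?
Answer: -100225/16246 ≈ -6.1692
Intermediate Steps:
I = 1
S = ⅛ (S = 1/(7 + 1) = 1/8 = ⅛ ≈ 0.12500)
U(u, l) = 1/(⅛ + u) (U(u, l) = 1/(u + ⅛) = 1/(⅛ + u))
8018/(-50*26 + U(3, t(2, 0))) = 8018/(-50*26 + 8/(1 + 8*3)) = 8018/(-1300 + 8/(1 + 24)) = 8018/(-1300 + 8/25) = 8018/(-32492/25) = 8018*(-25/32492) = -100225/16246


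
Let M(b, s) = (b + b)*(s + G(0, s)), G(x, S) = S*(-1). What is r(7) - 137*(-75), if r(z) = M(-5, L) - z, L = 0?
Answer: 10268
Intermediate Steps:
G(x, S) = -S
M(b, s) = 0 (M(b, s) = (b + b)*(s - s) = (2*b)*0 = 0)
r(z) = -z (r(z) = 0 - z = -z)
r(7) - 137*(-75) = -1*7 - 137*(-75) = -7 + 10275 = 10268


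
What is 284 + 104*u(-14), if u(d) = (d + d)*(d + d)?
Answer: 81820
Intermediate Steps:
u(d) = 4*d² (u(d) = (2*d)*(2*d) = 4*d²)
284 + 104*u(-14) = 284 + 104*(4*(-14)²) = 284 + 104*(4*196) = 284 + 104*784 = 284 + 81536 = 81820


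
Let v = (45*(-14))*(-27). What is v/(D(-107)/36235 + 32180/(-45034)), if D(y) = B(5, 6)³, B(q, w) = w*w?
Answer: 991322746425/33395143 ≈ 29685.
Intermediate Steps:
B(q, w) = w²
D(y) = 46656 (D(y) = (6²)³ = 36³ = 46656)
v = 17010 (v = -630*(-27) = 17010)
v/(D(-107)/36235 + 32180/(-45034)) = 17010/(46656/36235 + 32180/(-45034)) = 17010/(46656*(1/36235) + 32180*(-1/45034)) = 17010/(46656/36235 - 16090/22517) = 17010/(467532002/815903495) = 17010*(815903495/467532002) = 991322746425/33395143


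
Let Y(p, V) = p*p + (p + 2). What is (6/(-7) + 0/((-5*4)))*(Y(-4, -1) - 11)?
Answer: -18/7 ≈ -2.5714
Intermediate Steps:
Y(p, V) = 2 + p + p² (Y(p, V) = p² + (2 + p) = 2 + p + p²)
(6/(-7) + 0/((-5*4)))*(Y(-4, -1) - 11) = (6/(-7) + 0/((-5*4)))*((2 - 4 + (-4)²) - 11) = (6*(-⅐) + 0/(-20))*((2 - 4 + 16) - 11) = (-6/7 + 0*(-1/20))*(14 - 11) = (-6/7 + 0)*3 = -6/7*3 = -18/7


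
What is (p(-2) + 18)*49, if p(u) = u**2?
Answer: 1078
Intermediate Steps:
(p(-2) + 18)*49 = ((-2)**2 + 18)*49 = (4 + 18)*49 = 22*49 = 1078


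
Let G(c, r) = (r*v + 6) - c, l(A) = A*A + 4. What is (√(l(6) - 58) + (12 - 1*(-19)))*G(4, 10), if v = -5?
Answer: -1488 - 144*I*√2 ≈ -1488.0 - 203.65*I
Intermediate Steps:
l(A) = 4 + A² (l(A) = A² + 4 = 4 + A²)
G(c, r) = 6 - c - 5*r (G(c, r) = (r*(-5) + 6) - c = (-5*r + 6) - c = (6 - 5*r) - c = 6 - c - 5*r)
(√(l(6) - 58) + (12 - 1*(-19)))*G(4, 10) = (√((4 + 6²) - 58) + (12 - 1*(-19)))*(6 - 1*4 - 5*10) = (√((4 + 36) - 58) + (12 + 19))*(6 - 4 - 50) = (√(40 - 58) + 31)*(-48) = (√(-18) + 31)*(-48) = (3*I*√2 + 31)*(-48) = (31 + 3*I*√2)*(-48) = -1488 - 144*I*√2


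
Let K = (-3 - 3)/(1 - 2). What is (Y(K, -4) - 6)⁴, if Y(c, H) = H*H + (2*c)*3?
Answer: 4477456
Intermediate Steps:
K = 6 (K = -6/(-1) = -6*(-1) = 6)
Y(c, H) = H² + 6*c
(Y(K, -4) - 6)⁴ = (((-4)² + 6*6) - 6)⁴ = ((16 + 36) - 6)⁴ = (52 - 6)⁴ = 46⁴ = 4477456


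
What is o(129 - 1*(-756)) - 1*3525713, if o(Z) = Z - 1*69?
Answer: -3524897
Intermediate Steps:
o(Z) = -69 + Z (o(Z) = Z - 69 = -69 + Z)
o(129 - 1*(-756)) - 1*3525713 = (-69 + (129 - 1*(-756))) - 1*3525713 = (-69 + (129 + 756)) - 3525713 = (-69 + 885) - 3525713 = 816 - 3525713 = -3524897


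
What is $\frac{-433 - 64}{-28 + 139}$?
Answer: $- \frac{497}{111} \approx -4.4775$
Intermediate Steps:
$\frac{-433 - 64}{-28 + 139} = - \frac{497}{111}$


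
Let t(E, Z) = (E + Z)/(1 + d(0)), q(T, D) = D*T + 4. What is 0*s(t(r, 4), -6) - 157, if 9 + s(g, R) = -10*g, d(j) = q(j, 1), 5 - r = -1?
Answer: -157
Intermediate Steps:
r = 6 (r = 5 - 1*(-1) = 5 + 1 = 6)
q(T, D) = 4 + D*T
d(j) = 4 + j (d(j) = 4 + 1*j = 4 + j)
t(E, Z) = E/5 + Z/5 (t(E, Z) = (E + Z)/(1 + (4 + 0)) = (E + Z)/(1 + 4) = (E + Z)/5 = (E + Z)*(1/5) = E/5 + Z/5)
s(g, R) = -9 - 10*g
0*s(t(r, 4), -6) - 157 = 0*(-9 - 10*((1/5)*6 + (1/5)*4)) - 157 = 0*(-9 - 10*(6/5 + 4/5)) - 157 = 0*(-9 - 10*2) - 157 = 0*(-9 - 20) - 157 = 0*(-29) - 157 = 0 - 157 = -157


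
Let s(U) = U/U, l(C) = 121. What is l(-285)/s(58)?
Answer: 121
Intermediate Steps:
s(U) = 1
l(-285)/s(58) = 121/1 = 121*1 = 121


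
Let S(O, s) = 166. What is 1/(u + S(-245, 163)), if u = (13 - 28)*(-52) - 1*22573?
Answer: -1/21627 ≈ -4.6238e-5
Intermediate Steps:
u = -21793 (u = -15*(-52) - 22573 = 780 - 22573 = -21793)
1/(u + S(-245, 163)) = 1/(-21793 + 166) = 1/(-21627) = -1/21627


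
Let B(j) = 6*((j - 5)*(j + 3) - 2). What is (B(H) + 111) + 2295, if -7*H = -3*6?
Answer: 113328/49 ≈ 2312.8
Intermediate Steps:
H = 18/7 (H = -(-3)*6/7 = -1/7*(-18) = 18/7 ≈ 2.5714)
B(j) = -12 + 6*(-5 + j)*(3 + j) (B(j) = 6*((-5 + j)*(3 + j) - 2) = 6*(-2 + (-5 + j)*(3 + j)) = -12 + 6*(-5 + j)*(3 + j))
(B(H) + 111) + 2295 = ((-102 - 12*18/7 + 6*(18/7)**2) + 111) + 2295 = ((-102 - 216/7 + 6*(324/49)) + 111) + 2295 = ((-102 - 216/7 + 1944/49) + 111) + 2295 = (-4566/49 + 111) + 2295 = 873/49 + 2295 = 113328/49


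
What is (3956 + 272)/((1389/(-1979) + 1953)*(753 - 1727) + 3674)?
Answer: -4183606/1877936803 ≈ -0.0022278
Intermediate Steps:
(3956 + 272)/((1389/(-1979) + 1953)*(753 - 1727) + 3674) = 4228/((1389*(-1/1979) + 1953)*(-974) + 3674) = 4228/((-1389/1979 + 1953)*(-974) + 3674) = 4228/((3863598/1979)*(-974) + 3674) = 4228/(-3763144452/1979 + 3674) = 4228/(-3755873606/1979) = 4228*(-1979/3755873606) = -4183606/1877936803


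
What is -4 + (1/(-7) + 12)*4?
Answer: 304/7 ≈ 43.429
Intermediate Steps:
-4 + (1/(-7) + 12)*4 = -4 + (-⅐ + 12)*4 = -4 + (83/7)*4 = -4 + 332/7 = 304/7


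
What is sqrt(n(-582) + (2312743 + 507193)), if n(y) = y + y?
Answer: 2*sqrt(704693) ≈ 1678.9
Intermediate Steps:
n(y) = 2*y
sqrt(n(-582) + (2312743 + 507193)) = sqrt(2*(-582) + (2312743 + 507193)) = sqrt(-1164 + 2819936) = sqrt(2818772) = 2*sqrt(704693)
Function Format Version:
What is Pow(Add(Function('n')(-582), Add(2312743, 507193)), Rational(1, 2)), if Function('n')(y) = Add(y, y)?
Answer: Mul(2, Pow(704693, Rational(1, 2))) ≈ 1678.9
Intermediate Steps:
Function('n')(y) = Mul(2, y)
Pow(Add(Function('n')(-582), Add(2312743, 507193)), Rational(1, 2)) = Pow(Add(Mul(2, -582), Add(2312743, 507193)), Rational(1, 2)) = Pow(Add(-1164, 2819936), Rational(1, 2)) = Pow(2818772, Rational(1, 2)) = Mul(2, Pow(704693, Rational(1, 2)))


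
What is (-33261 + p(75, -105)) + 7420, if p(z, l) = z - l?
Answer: -25661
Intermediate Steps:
(-33261 + p(75, -105)) + 7420 = (-33261 + (75 - 1*(-105))) + 7420 = (-33261 + (75 + 105)) + 7420 = (-33261 + 180) + 7420 = -33081 + 7420 = -25661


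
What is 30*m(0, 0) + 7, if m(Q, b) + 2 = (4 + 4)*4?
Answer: 907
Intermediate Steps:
m(Q, b) = 30 (m(Q, b) = -2 + (4 + 4)*4 = -2 + 8*4 = -2 + 32 = 30)
30*m(0, 0) + 7 = 30*30 + 7 = 900 + 7 = 907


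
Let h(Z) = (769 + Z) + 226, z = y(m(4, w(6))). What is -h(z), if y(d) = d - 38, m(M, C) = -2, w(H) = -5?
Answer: -955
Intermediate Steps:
y(d) = -38 + d
z = -40 (z = -38 - 2 = -40)
h(Z) = 995 + Z
-h(z) = -(995 - 40) = -1*955 = -955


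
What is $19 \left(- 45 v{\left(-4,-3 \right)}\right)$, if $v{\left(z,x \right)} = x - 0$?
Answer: $2565$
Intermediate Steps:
$v{\left(z,x \right)} = x$ ($v{\left(z,x \right)} = x + 0 = x$)
$19 \left(- 45 v{\left(-4,-3 \right)}\right) = 19 \left(\left(-45\right) \left(-3\right)\right) = 19 \cdot 135 = 2565$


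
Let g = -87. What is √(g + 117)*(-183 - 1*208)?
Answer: -391*√30 ≈ -2141.6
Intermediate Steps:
√(g + 117)*(-183 - 1*208) = √(-87 + 117)*(-183 - 1*208) = √30*(-183 - 208) = √30*(-391) = -391*√30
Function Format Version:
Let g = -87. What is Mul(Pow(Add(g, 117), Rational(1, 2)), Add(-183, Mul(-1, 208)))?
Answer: Mul(-391, Pow(30, Rational(1, 2))) ≈ -2141.6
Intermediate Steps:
Mul(Pow(Add(g, 117), Rational(1, 2)), Add(-183, Mul(-1, 208))) = Mul(Pow(Add(-87, 117), Rational(1, 2)), Add(-183, Mul(-1, 208))) = Mul(Pow(30, Rational(1, 2)), Add(-183, -208)) = Mul(Pow(30, Rational(1, 2)), -391) = Mul(-391, Pow(30, Rational(1, 2)))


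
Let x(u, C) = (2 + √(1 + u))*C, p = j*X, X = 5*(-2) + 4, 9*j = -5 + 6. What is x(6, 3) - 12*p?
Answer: 14 + 3*√7 ≈ 21.937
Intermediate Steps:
j = ⅑ (j = (-5 + 6)/9 = (⅑)*1 = ⅑ ≈ 0.11111)
X = -6 (X = -10 + 4 = -6)
p = -⅔ (p = (⅑)*(-6) = -⅔ ≈ -0.66667)
x(u, C) = C*(2 + √(1 + u))
x(6, 3) - 12*p = 3*(2 + √(1 + 6)) - 12*(-⅔) = 3*(2 + √7) + 8 = (6 + 3*√7) + 8 = 14 + 3*√7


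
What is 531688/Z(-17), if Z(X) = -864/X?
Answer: 1129837/108 ≈ 10461.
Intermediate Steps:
531688/Z(-17) = 531688/((-864/(-17))) = 531688/((-864*(-1/17))) = 531688/(864/17) = 531688*(17/864) = 1129837/108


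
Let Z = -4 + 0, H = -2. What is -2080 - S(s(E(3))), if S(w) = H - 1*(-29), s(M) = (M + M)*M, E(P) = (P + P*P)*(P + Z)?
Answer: -2107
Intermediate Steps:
Z = -4
E(P) = (-4 + P)*(P + P²) (E(P) = (P + P*P)*(P - 4) = (P + P²)*(-4 + P) = (-4 + P)*(P + P²))
s(M) = 2*M² (s(M) = (2*M)*M = 2*M²)
S(w) = 27 (S(w) = -2 - 1*(-29) = -2 + 29 = 27)
-2080 - S(s(E(3))) = -2080 - 1*27 = -2080 - 27 = -2107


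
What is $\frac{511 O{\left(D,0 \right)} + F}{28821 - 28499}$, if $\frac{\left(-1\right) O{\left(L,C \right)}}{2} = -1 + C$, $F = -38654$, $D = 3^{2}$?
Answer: $- \frac{2688}{23} \approx -116.87$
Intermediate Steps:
$D = 9$
$O{\left(L,C \right)} = 2 - 2 C$ ($O{\left(L,C \right)} = - 2 \left(-1 + C\right) = 2 - 2 C$)
$\frac{511 O{\left(D,0 \right)} + F}{28821 - 28499} = \frac{511 \left(2 - 0\right) - 38654}{28821 - 28499} = \frac{511 \left(2 + 0\right) - 38654}{322} = \left(511 \cdot 2 - 38654\right) \frac{1}{322} = \left(1022 - 38654\right) \frac{1}{322} = \left(-37632\right) \frac{1}{322} = - \frac{2688}{23}$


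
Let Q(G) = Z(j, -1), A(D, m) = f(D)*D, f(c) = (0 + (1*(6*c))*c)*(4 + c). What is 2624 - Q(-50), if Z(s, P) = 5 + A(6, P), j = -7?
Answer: -10341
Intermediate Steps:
f(c) = 6*c²*(4 + c) (f(c) = (0 + (6*c)*c)*(4 + c) = (0 + 6*c²)*(4 + c) = (6*c²)*(4 + c) = 6*c²*(4 + c))
A(D, m) = 6*D³*(4 + D) (A(D, m) = (6*D²*(4 + D))*D = 6*D³*(4 + D))
Z(s, P) = 12965 (Z(s, P) = 5 + 6*6³*(4 + 6) = 5 + 6*216*10 = 5 + 12960 = 12965)
Q(G) = 12965
2624 - Q(-50) = 2624 - 1*12965 = 2624 - 12965 = -10341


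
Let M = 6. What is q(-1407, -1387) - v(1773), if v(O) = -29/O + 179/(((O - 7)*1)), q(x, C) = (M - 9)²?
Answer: 27913909/3131118 ≈ 8.9150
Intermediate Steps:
q(x, C) = 9 (q(x, C) = (6 - 9)² = (-3)² = 9)
v(O) = -29/O + 179/(-7 + O) (v(O) = -29/O + 179/(((-7 + O)*1)) = -29/O + 179/(-7 + O))
q(-1407, -1387) - v(1773) = 9 - (203 + 150*1773)/(1773*(-7 + 1773)) = 9 - (203 + 265950)/(1773*1766) = 9 - 266153/(1773*1766) = 9 - 1*266153/3131118 = 9 - 266153/3131118 = 27913909/3131118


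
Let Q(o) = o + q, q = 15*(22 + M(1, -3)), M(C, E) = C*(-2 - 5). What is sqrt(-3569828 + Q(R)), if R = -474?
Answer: I*sqrt(3570077) ≈ 1889.5*I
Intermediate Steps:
M(C, E) = -7*C (M(C, E) = C*(-7) = -7*C)
q = 225 (q = 15*(22 - 7*1) = 15*(22 - 7) = 15*15 = 225)
Q(o) = 225 + o (Q(o) = o + 225 = 225 + o)
sqrt(-3569828 + Q(R)) = sqrt(-3569828 + (225 - 474)) = sqrt(-3569828 - 249) = sqrt(-3570077) = I*sqrt(3570077)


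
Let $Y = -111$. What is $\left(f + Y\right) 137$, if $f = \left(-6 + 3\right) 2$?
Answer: $-16029$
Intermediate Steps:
$f = -6$ ($f = \left(-3\right) 2 = -6$)
$\left(f + Y\right) 137 = \left(-6 - 111\right) 137 = \left(-117\right) 137 = -16029$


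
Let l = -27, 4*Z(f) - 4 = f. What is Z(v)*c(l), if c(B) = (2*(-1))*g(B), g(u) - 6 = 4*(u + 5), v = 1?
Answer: 205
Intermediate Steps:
Z(f) = 1 + f/4
g(u) = 26 + 4*u (g(u) = 6 + 4*(u + 5) = 6 + 4*(5 + u) = 6 + (20 + 4*u) = 26 + 4*u)
c(B) = -52 - 8*B (c(B) = (2*(-1))*(26 + 4*B) = -2*(26 + 4*B) = -52 - 8*B)
Z(v)*c(l) = (1 + (1/4)*1)*(-52 - 8*(-27)) = (1 + 1/4)*(-52 + 216) = (5/4)*164 = 205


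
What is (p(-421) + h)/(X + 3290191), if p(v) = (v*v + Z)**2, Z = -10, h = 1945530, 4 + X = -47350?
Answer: 31412772891/3242837 ≈ 9686.8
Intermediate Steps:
X = -47354 (X = -4 - 47350 = -47354)
p(v) = (-10 + v**2)**2 (p(v) = (v*v - 10)**2 = (v**2 - 10)**2 = (-10 + v**2)**2)
(p(-421) + h)/(X + 3290191) = ((-10 + (-421)**2)**2 + 1945530)/(-47354 + 3290191) = ((-10 + 177241)**2 + 1945530)/3242837 = (177231**2 + 1945530)*(1/3242837) = (31410827361 + 1945530)*(1/3242837) = 31412772891*(1/3242837) = 31412772891/3242837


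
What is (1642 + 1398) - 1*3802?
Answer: -762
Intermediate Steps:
(1642 + 1398) - 1*3802 = 3040 - 3802 = -762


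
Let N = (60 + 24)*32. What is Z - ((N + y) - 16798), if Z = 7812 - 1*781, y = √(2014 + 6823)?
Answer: 21141 - √8837 ≈ 21047.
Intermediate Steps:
N = 2688 (N = 84*32 = 2688)
y = √8837 ≈ 94.005
Z = 7031 (Z = 7812 - 781 = 7031)
Z - ((N + y) - 16798) = 7031 - ((2688 + √8837) - 16798) = 7031 - (-14110 + √8837) = 7031 + (14110 - √8837) = 21141 - √8837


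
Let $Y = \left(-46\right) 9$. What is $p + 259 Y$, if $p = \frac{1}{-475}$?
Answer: $- \frac{50932351}{475} \approx -1.0723 \cdot 10^{5}$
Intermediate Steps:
$p = - \frac{1}{475} \approx -0.0021053$
$Y = -414$
$p + 259 Y = - \frac{1}{475} + 259 \left(-414\right) = - \frac{1}{475} - 107226 = - \frac{50932351}{475}$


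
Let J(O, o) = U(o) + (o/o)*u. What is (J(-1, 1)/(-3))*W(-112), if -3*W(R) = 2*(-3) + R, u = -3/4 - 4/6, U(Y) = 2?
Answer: -413/54 ≈ -7.6481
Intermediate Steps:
u = -17/12 (u = -3*1/4 - 4*1/6 = -3/4 - 2/3 = -17/12 ≈ -1.4167)
W(R) = 2 - R/3 (W(R) = -(2*(-3) + R)/3 = -(-6 + R)/3 = 2 - R/3)
J(O, o) = 7/12 (J(O, o) = 2 + (o/o)*(-17/12) = 2 + 1*(-17/12) = 2 - 17/12 = 7/12)
(J(-1, 1)/(-3))*W(-112) = ((7/12)/(-3))*(2 - 1/3*(-112)) = ((7/12)*(-1/3))*(2 + 112/3) = -7/36*118/3 = -413/54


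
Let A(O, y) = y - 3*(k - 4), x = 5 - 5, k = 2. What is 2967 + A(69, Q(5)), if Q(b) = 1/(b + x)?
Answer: 14866/5 ≈ 2973.2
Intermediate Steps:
x = 0
Q(b) = 1/b (Q(b) = 1/(b + 0) = 1/b)
A(O, y) = 6 + y (A(O, y) = y - 3*(2 - 4) = y - 3*(-2) = y + 6 = 6 + y)
2967 + A(69, Q(5)) = 2967 + (6 + 1/5) = 2967 + (6 + ⅕) = 2967 + 31/5 = 14866/5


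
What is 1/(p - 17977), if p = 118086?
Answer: 1/100109 ≈ 9.9891e-6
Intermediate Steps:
1/(p - 17977) = 1/(118086 - 17977) = 1/100109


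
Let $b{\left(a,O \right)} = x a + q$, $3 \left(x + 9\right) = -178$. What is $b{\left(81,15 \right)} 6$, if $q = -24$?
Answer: $-33354$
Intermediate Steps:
$x = - \frac{205}{3}$ ($x = -9 + \frac{1}{3} \left(-178\right) = -9 - \frac{178}{3} = - \frac{205}{3} \approx -68.333$)
$b{\left(a,O \right)} = -24 - \frac{205 a}{3}$ ($b{\left(a,O \right)} = - \frac{205 a}{3} - 24 = -24 - \frac{205 a}{3}$)
$b{\left(81,15 \right)} 6 = \left(-24 - 5535\right) 6 = \left(-5559\right) 6 = -33354$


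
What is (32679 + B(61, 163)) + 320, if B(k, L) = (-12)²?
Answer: 33143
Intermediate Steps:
B(k, L) = 144
(32679 + B(61, 163)) + 320 = (32679 + 144) + 320 = 32823 + 320 = 33143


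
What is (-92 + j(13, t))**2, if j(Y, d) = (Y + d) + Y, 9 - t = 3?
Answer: 3600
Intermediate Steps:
t = 6 (t = 9 - 1*3 = 9 - 3 = 6)
j(Y, d) = d + 2*Y
(-92 + j(13, t))**2 = (-92 + (6 + 2*13))**2 = (-92 + (6 + 26))**2 = (-92 + 32)**2 = (-60)**2 = 3600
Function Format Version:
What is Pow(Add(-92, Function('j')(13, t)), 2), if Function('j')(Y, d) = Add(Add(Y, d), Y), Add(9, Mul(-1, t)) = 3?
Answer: 3600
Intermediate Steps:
t = 6 (t = Add(9, Mul(-1, 3)) = Add(9, -3) = 6)
Function('j')(Y, d) = Add(d, Mul(2, Y))
Pow(Add(-92, Function('j')(13, t)), 2) = Pow(Add(-92, Add(6, Mul(2, 13))), 2) = Pow(Add(-92, Add(6, 26)), 2) = Pow(Add(-92, 32), 2) = Pow(-60, 2) = 3600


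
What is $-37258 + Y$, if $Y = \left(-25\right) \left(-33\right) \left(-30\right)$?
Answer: $-62008$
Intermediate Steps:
$Y = -24750$ ($Y = 825 \left(-30\right) = -24750$)
$-37258 + Y = -37258 - 24750 = -62008$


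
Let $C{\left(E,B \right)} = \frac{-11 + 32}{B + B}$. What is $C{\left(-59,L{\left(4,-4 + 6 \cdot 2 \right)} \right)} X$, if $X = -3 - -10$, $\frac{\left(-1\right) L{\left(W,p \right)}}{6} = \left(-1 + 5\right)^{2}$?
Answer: $- \frac{49}{64} \approx -0.76563$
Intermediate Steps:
$L{\left(W,p \right)} = -96$ ($L{\left(W,p \right)} = - 6 \left(-1 + 5\right)^{2} = - 6 \cdot 4^{2} = \left(-6\right) 16 = -96$)
$C{\left(E,B \right)} = \frac{21}{2 B}$
$X = 7$ ($X = -3 + 10 = 7$)
$C{\left(-59,L{\left(4,-4 + 6 \cdot 2 \right)} \right)} X = \frac{21}{2 \left(-96\right)} 7 = \frac{21}{2} \left(- \frac{1}{96}\right) 7 = \left(- \frac{7}{64}\right) 7 = - \frac{49}{64}$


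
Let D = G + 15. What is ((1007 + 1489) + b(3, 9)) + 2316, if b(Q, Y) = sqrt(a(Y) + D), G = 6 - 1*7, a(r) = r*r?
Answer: 4812 + sqrt(95) ≈ 4821.8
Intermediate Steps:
a(r) = r**2
G = -1 (G = 6 - 7 = -1)
D = 14 (D = -1 + 15 = 14)
b(Q, Y) = sqrt(14 + Y**2) (b(Q, Y) = sqrt(Y**2 + 14) = sqrt(14 + Y**2))
((1007 + 1489) + b(3, 9)) + 2316 = ((1007 + 1489) + sqrt(14 + 9**2)) + 2316 = (2496 + sqrt(14 + 81)) + 2316 = (2496 + sqrt(95)) + 2316 = 4812 + sqrt(95)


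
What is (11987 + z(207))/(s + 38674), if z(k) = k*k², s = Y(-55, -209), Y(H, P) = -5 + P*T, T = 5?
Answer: 4440865/18812 ≈ 236.07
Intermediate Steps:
Y(H, P) = -5 + 5*P (Y(H, P) = -5 + P*5 = -5 + 5*P)
s = -1050 (s = -5 + 5*(-209) = -5 - 1045 = -1050)
z(k) = k³
(11987 + z(207))/(s + 38674) = (11987 + 207³)/(-1050 + 38674) = (11987 + 8869743)/37624 = 8881730*(1/37624) = 4440865/18812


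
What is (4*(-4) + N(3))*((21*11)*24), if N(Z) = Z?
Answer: -72072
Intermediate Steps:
(4*(-4) + N(3))*((21*11)*24) = (4*(-4) + 3)*((21*11)*24) = (-16 + 3)*(231*24) = -13*5544 = -72072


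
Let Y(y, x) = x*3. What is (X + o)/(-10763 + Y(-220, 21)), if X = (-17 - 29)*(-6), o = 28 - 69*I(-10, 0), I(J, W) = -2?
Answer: -221/5350 ≈ -0.041308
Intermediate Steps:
Y(y, x) = 3*x
o = 166 (o = 28 - 69*(-2) = 28 + 138 = 166)
X = 276 (X = -46*(-6) = 276)
(X + o)/(-10763 + Y(-220, 21)) = (276 + 166)/(-10763 + 3*21) = 442/(-10763 + 63) = 442/(-10700) = 442*(-1/10700) = -221/5350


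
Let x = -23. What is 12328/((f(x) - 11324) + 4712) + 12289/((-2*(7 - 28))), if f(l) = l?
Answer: 81019739/278670 ≈ 290.74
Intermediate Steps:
12328/((f(x) - 11324) + 4712) + 12289/((-2*(7 - 28))) = 12328/((-23 - 11324) + 4712) + 12289/((-2*(7 - 28))) = 12328/(-11347 + 4712) + 12289/((-2*(-21))) = 12328/(-6635) + 12289/42 = 12328*(-1/6635) + 12289*(1/42) = -12328/6635 + 12289/42 = 81019739/278670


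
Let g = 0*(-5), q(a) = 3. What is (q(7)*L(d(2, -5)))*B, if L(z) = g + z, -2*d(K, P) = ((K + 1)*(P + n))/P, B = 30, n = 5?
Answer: 0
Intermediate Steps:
g = 0
d(K, P) = -(1 + K)*(5 + P)/(2*P) (d(K, P) = -(K + 1)*(P + 5)/(2*P) = -(1 + K)*(5 + P)/(2*P))
L(z) = z (L(z) = 0 + z = z)
(q(7)*L(d(2, -5)))*B = (3*((1/2)*(-5 - 5*2 - 1*(-5)*(1 + 2))/(-5)))*30 = (3*((1/2)*(-1/5)*(-5 - 10 - 1*(-5)*3)))*30 = (3*((1/2)*(-1/5)*(-5 - 10 + 15)))*30 = (3*((1/2)*(-1/5)*0))*30 = (3*0)*30 = 0*30 = 0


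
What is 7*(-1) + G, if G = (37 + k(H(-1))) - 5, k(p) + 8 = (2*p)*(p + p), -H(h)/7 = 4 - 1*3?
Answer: 213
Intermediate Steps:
H(h) = -7 (H(h) = -7*(4 - 1*3) = -7*(4 - 3) = -7*1 = -7)
k(p) = -8 + 4*p**2 (k(p) = -8 + (2*p)*(p + p) = -8 + (2*p)*(2*p) = -8 + 4*p**2)
G = 220 (G = (37 + (-8 + 4*(-7)**2)) - 5 = (37 + (-8 + 4*49)) - 5 = (37 + (-8 + 196)) - 5 = (37 + 188) - 5 = 225 - 5 = 220)
7*(-1) + G = 7*(-1) + 220 = -7 + 220 = 213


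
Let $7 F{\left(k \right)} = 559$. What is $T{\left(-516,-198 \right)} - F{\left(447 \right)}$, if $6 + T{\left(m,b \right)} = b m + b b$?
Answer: $\frac{989003}{7} \approx 1.4129 \cdot 10^{5}$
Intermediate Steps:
$F{\left(k \right)} = \frac{559}{7}$ ($F{\left(k \right)} = \frac{1}{7} \cdot 559 = \frac{559}{7}$)
$T{\left(m,b \right)} = -6 + b^{2} + b m$ ($T{\left(m,b \right)} = -6 + \left(b m + b b\right) = -6 + \left(b m + b^{2}\right) = -6 + \left(b^{2} + b m\right) = -6 + b^{2} + b m$)
$T{\left(-516,-198 \right)} - F{\left(447 \right)} = \left(-6 + \left(-198\right)^{2} - -102168\right) - \frac{559}{7} = \left(-6 + 39204 + 102168\right) - \frac{559}{7} = 141366 - \frac{559}{7} = \frac{989003}{7}$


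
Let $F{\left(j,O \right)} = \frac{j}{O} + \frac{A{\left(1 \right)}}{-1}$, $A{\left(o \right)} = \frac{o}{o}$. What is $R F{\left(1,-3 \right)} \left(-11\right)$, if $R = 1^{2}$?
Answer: $\frac{44}{3} \approx 14.667$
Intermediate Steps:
$A{\left(o \right)} = 1$
$F{\left(j,O \right)} = -1 + \frac{j}{O}$ ($F{\left(j,O \right)} = \frac{j}{O} + 1 \frac{1}{-1} = \frac{j}{O} + 1 \left(-1\right) = \frac{j}{O} - 1 = -1 + \frac{j}{O}$)
$R = 1$
$R F{\left(1,-3 \right)} \left(-11\right) = 1 \frac{1 - -3}{-3} \left(-11\right) = 1 \left(- \frac{1 + 3}{3}\right) \left(-11\right) = 1 \left(\left(- \frac{1}{3}\right) 4\right) \left(-11\right) = 1 \left(- \frac{4}{3}\right) \left(-11\right) = \left(- \frac{4}{3}\right) \left(-11\right) = \frac{44}{3}$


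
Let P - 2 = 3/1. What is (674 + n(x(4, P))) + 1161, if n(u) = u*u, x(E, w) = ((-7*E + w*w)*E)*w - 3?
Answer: 5804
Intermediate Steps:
P = 5 (P = 2 + 3/1 = 2 + 3*1 = 2 + 3 = 5)
x(E, w) = -3 + E*w*(w² - 7*E) (x(E, w) = ((-7*E + w²)*E)*w - 3 = ((w² - 7*E)*E)*w - 3 = (E*(w² - 7*E))*w - 3 = E*w*(w² - 7*E) - 3 = -3 + E*w*(w² - 7*E))
n(u) = u²
(674 + n(x(4, P))) + 1161 = (674 + (-3 + 4*5³ - 7*5*4²)²) + 1161 = (674 + (-3 + 4*125 - 7*5*16)²) + 1161 = (674 + (-3 + 500 - 560)²) + 1161 = (674 + (-63)²) + 1161 = (674 + 3969) + 1161 = 4643 + 1161 = 5804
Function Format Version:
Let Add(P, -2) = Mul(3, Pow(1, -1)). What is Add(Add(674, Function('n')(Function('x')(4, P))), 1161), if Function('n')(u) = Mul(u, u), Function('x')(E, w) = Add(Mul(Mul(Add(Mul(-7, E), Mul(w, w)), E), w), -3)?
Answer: 5804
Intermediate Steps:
P = 5 (P = Add(2, Mul(3, Pow(1, -1))) = Add(2, Mul(3, 1)) = Add(2, 3) = 5)
Function('x')(E, w) = Add(-3, Mul(E, w, Add(Pow(w, 2), Mul(-7, E)))) (Function('x')(E, w) = Add(Mul(Mul(Add(Mul(-7, E), Pow(w, 2)), E), w), -3) = Add(Mul(Mul(Add(Pow(w, 2), Mul(-7, E)), E), w), -3) = Add(Mul(Mul(E, Add(Pow(w, 2), Mul(-7, E))), w), -3) = Add(Mul(E, w, Add(Pow(w, 2), Mul(-7, E))), -3) = Add(-3, Mul(E, w, Add(Pow(w, 2), Mul(-7, E)))))
Function('n')(u) = Pow(u, 2)
Add(Add(674, Function('n')(Function('x')(4, P))), 1161) = Add(Add(674, Pow(Add(-3, Mul(4, Pow(5, 3)), Mul(-7, 5, Pow(4, 2))), 2)), 1161) = Add(Add(674, Pow(Add(-3, Mul(4, 125), Mul(-7, 5, 16)), 2)), 1161) = Add(Add(674, Pow(Add(-3, 500, -560), 2)), 1161) = Add(Add(674, Pow(-63, 2)), 1161) = Add(Add(674, 3969), 1161) = Add(4643, 1161) = 5804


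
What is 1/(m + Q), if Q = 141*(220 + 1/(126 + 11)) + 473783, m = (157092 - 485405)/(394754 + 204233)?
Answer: 82061219/41424789013143 ≈ 1.9810e-6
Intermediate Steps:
m = -328313/598987 ≈ -0.54811
Q = 69158152/137 (Q = 141*(220 + 1/137) + 473783 = 141*(30141/137) + 473783 = 4249881/137 + 473783 = 69158152/137 ≈ 5.0480e+5)
1/(m + Q) = 1/(-328313/598987 + 69158152/137) = 1/(41424789013143/82061219) = 82061219/41424789013143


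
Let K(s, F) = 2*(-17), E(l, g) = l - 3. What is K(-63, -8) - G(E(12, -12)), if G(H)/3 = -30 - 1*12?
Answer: 92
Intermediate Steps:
E(l, g) = -3 + l
K(s, F) = -34
G(H) = -126 (G(H) = 3*(-30 - 1*12) = 3*(-30 - 12) = 3*(-42) = -126)
K(-63, -8) - G(E(12, -12)) = -34 - 1*(-126) = -34 + 126 = 92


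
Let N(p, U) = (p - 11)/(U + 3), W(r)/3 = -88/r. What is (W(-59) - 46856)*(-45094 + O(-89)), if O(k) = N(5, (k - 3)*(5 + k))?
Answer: 321224701097600/152043 ≈ 2.1127e+9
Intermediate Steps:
W(r) = -264/r (W(r) = 3*(-88/r) = -264/r)
N(p, U) = (-11 + p)/(3 + U)
O(k) = -6/(3 + (-3 + k)*(5 + k)) (O(k) = (-11 + 5)/(3 + (k - 3)*(5 + k)) = -6/(3 + (-3 + k)*(5 + k)))
(W(-59) - 46856)*(-45094 + O(-89)) = (-264/(-59) - 46856)*(-45094 - 6/(-12 + (-89)**2 + 2*(-89))) = (-264*(-1/59) - 46856)*(-45094 - 6/(-12 + 7921 - 178)) = (264/59 - 46856)*(-45094 - 6/7731) = -2764240*(-45094 - 6*1/7731)/59 = -2764240*(-45094 - 2/2577)/59 = -2764240/59*(-116207240/2577) = 321224701097600/152043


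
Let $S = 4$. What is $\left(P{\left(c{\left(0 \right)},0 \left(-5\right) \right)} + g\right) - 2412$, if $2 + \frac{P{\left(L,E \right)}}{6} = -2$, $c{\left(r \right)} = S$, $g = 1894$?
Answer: $-542$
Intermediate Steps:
$c{\left(r \right)} = 4$
$P{\left(L,E \right)} = -24$ ($P{\left(L,E \right)} = -12 + 6 \left(-2\right) = -12 - 12 = -24$)
$\left(P{\left(c{\left(0 \right)},0 \left(-5\right) \right)} + g\right) - 2412 = \left(-24 + 1894\right) - 2412 = 1870 - 2412 = -542$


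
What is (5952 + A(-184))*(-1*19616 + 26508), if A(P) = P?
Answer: 39753056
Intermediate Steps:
(5952 + A(-184))*(-1*19616 + 26508) = (5952 - 184)*(-1*19616 + 26508) = 5768*(-19616 + 26508) = 5768*6892 = 39753056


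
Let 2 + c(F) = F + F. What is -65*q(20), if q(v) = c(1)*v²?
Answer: 0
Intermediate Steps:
c(F) = -2 + 2*F (c(F) = -2 + (F + F) = -2 + 2*F)
q(v) = 0 (q(v) = (-2 + 2*1)*v² = (-2 + 2)*v² = 0*v² = 0)
-65*q(20) = -65*0 = 0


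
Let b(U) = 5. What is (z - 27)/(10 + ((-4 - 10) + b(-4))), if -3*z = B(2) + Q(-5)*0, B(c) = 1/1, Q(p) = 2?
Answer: -82/3 ≈ -27.333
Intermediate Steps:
B(c) = 1 (B(c) = 1*1 = 1)
z = -1/3 (z = -(1 + 2*0)/3 = -(1 + 0)/3 = -1/3*1 = -1/3 ≈ -0.33333)
(z - 27)/(10 + ((-4 - 10) + b(-4))) = (-1/3 - 27)/(10 + ((-4 - 10) + 5)) = -82/3/(10 + (-14 + 5)) = -82/3/(10 - 9) = -82/3/1 = 1*(-82/3) = -82/3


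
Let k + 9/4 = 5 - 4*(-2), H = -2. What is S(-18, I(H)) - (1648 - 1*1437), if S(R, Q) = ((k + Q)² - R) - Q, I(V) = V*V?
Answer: 329/16 ≈ 20.563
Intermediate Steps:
k = 43/4 (k = -9/4 + (5 - 4*(-2)) = -9/4 + (5 + 8) = -9/4 + 13 = 43/4 ≈ 10.750)
I(V) = V²
S(R, Q) = (43/4 + Q)² - Q - R (S(R, Q) = ((43/4 + Q)² - R) - Q = (43/4 + Q)² - Q - R)
S(-18, I(H)) - (1648 - 1*1437) = (-1*(-2)² - 1*(-18) + (43 + 4*(-2)²)²/16) - (1648 - 1*1437) = (-1*4 + 18 + (43 + 4*4)²/16) - (1648 - 1437) = (-4 + 18 + (43 + 16)²/16) - 1*211 = (-4 + 18 + (1/16)*59²) - 211 = (-4 + 18 + (1/16)*3481) - 211 = (-4 + 18 + 3481/16) - 211 = 3705/16 - 211 = 329/16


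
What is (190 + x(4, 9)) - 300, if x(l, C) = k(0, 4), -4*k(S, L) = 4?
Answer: -111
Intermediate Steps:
k(S, L) = -1 (k(S, L) = -¼*4 = -1)
x(l, C) = -1
(190 + x(4, 9)) - 300 = (190 - 1) - 300 = 189 - 300 = -111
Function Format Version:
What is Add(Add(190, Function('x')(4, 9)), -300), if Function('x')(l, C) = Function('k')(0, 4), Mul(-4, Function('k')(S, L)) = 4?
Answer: -111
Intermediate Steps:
Function('k')(S, L) = -1 (Function('k')(S, L) = Mul(Rational(-1, 4), 4) = -1)
Function('x')(l, C) = -1
Add(Add(190, Function('x')(4, 9)), -300) = Add(Add(190, -1), -300) = Add(189, -300) = -111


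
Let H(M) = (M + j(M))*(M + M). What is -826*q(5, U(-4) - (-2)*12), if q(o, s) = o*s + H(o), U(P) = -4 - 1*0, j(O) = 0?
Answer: -123900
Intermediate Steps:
U(P) = -4 (U(P) = -4 + 0 = -4)
H(M) = 2*M**2 (H(M) = (M + 0)*(M + M) = M*(2*M) = 2*M**2)
q(o, s) = 2*o**2 + o*s (q(o, s) = o*s + 2*o**2 = 2*o**2 + o*s)
-826*q(5, U(-4) - (-2)*12) = -4130*((-4 - (-2)*12) + 2*5) = -4130*((-4 - 1*(-24)) + 10) = -4130*((-4 + 24) + 10) = -4130*(20 + 10) = -4130*30 = -826*150 = -123900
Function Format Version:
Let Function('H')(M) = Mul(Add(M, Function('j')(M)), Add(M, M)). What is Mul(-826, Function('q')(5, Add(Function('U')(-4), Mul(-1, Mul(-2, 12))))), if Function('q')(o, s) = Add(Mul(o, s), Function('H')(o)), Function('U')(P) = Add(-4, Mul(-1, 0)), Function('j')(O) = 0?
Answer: -123900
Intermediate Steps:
Function('U')(P) = -4 (Function('U')(P) = Add(-4, 0) = -4)
Function('H')(M) = Mul(2, Pow(M, 2)) (Function('H')(M) = Mul(Add(M, 0), Add(M, M)) = Mul(M, Mul(2, M)) = Mul(2, Pow(M, 2)))
Function('q')(o, s) = Add(Mul(2, Pow(o, 2)), Mul(o, s)) (Function('q')(o, s) = Add(Mul(o, s), Mul(2, Pow(o, 2))) = Add(Mul(2, Pow(o, 2)), Mul(o, s)))
Mul(-826, Function('q')(5, Add(Function('U')(-4), Mul(-1, Mul(-2, 12))))) = Mul(-826, Mul(5, Add(Add(-4, Mul(-1, Mul(-2, 12))), Mul(2, 5)))) = Mul(-826, Mul(5, Add(Add(-4, Mul(-1, -24)), 10))) = Mul(-826, Mul(5, Add(Add(-4, 24), 10))) = Mul(-826, Mul(5, Add(20, 10))) = Mul(-826, Mul(5, 30)) = Mul(-826, 150) = -123900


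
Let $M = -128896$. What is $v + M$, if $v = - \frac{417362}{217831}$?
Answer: $- \frac{460294458}{3571} \approx -1.289 \cdot 10^{5}$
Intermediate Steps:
$v = - \frac{6842}{3571}$ ($v = \left(-417362\right) \frac{1}{217831} = - \frac{6842}{3571} \approx -1.916$)
$v + M = - \frac{6842}{3571} - 128896 = - \frac{460294458}{3571}$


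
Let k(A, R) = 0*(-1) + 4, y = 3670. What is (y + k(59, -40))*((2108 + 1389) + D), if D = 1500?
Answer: 18358978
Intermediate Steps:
k(A, R) = 4 (k(A, R) = 0 + 4 = 4)
(y + k(59, -40))*((2108 + 1389) + D) = (3670 + 4)*((2108 + 1389) + 1500) = 3674*(3497 + 1500) = 3674*4997 = 18358978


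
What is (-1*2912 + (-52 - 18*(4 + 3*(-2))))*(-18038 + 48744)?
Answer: -89907168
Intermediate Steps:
(-1*2912 + (-52 - 18*(4 + 3*(-2))))*(-18038 + 48744) = (-2912 + (-52 - 18*(4 - 6)))*30706 = (-2912 + (-52 - 18*(-2)))*30706 = (-2912 + (-52 + 36))*30706 = (-2912 - 16)*30706 = -2928*30706 = -89907168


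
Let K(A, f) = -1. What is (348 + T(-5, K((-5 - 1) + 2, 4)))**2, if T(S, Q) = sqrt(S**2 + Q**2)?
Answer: (348 + sqrt(26))**2 ≈ 1.2468e+5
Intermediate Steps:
T(S, Q) = sqrt(Q**2 + S**2)
(348 + T(-5, K((-5 - 1) + 2, 4)))**2 = (348 + sqrt((-1)**2 + (-5)**2))**2 = (348 + sqrt(1 + 25))**2 = (348 + sqrt(26))**2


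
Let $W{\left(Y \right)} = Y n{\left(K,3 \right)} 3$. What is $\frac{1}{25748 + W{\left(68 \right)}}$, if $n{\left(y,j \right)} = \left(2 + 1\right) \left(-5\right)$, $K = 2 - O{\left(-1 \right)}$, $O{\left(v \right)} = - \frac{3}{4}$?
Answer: $\frac{1}{22688} \approx 4.4076 \cdot 10^{-5}$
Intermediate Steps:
$O{\left(v \right)} = - \frac{3}{4}$ ($O{\left(v \right)} = \left(-3\right) \frac{1}{4} = - \frac{3}{4}$)
$K = \frac{11}{4}$ ($K = 2 - - \frac{3}{4} = 2 + \frac{3}{4} = \frac{11}{4} \approx 2.75$)
$n{\left(y,j \right)} = -15$ ($n{\left(y,j \right)} = 3 \left(-5\right) = -15$)
$W{\left(Y \right)} = - 45 Y$ ($W{\left(Y \right)} = Y \left(-15\right) 3 = - 15 Y 3 = - 45 Y$)
$\frac{1}{25748 + W{\left(68 \right)}} = \frac{1}{25748 - 3060} = \frac{1}{22688}$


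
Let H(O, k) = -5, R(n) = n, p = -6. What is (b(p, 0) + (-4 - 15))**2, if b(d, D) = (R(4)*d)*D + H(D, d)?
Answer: 576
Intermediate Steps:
b(d, D) = -5 + 4*D*d (b(d, D) = (4*d)*D - 5 = 4*D*d - 5 = -5 + 4*D*d)
(b(p, 0) + (-4 - 15))**2 = ((-5 + 4*0*(-6)) + (-4 - 15))**2 = ((-5 + 0) - 19)**2 = (-5 - 19)**2 = (-24)**2 = 576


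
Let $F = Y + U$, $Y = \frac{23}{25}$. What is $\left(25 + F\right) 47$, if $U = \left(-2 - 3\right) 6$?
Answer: $- \frac{4794}{25} \approx -191.76$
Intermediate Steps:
$U = -30$ ($U = \left(-5\right) 6 = -30$)
$Y = \frac{23}{25}$ ($Y = 23 \cdot \frac{1}{25} = \frac{23}{25} \approx 0.92$)
$F = - \frac{727}{25}$ ($F = \frac{23}{25} - 30 = - \frac{727}{25} \approx -29.08$)
$\left(25 + F\right) 47 = \left(25 - \frac{727}{25}\right) 47 = \left(- \frac{102}{25}\right) 47 = - \frac{4794}{25}$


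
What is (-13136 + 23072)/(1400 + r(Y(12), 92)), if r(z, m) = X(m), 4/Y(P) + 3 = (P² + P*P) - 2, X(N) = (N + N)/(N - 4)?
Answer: 36432/5141 ≈ 7.0866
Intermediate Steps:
X(N) = 2*N/(-4 + N) (X(N) = (2*N)/(-4 + N) = 2*N/(-4 + N))
Y(P) = 4/(-5 + 2*P²) (Y(P) = 4/(-3 + ((P² + P*P) - 2)) = 4/(-3 + ((P² + P²) - 2)) = 4/(-3 + (2*P² - 2)) = 4/(-3 + (-2 + 2*P²)) = 4/(-5 + 2*P²))
r(z, m) = 2*m/(-4 + m)
(-13136 + 23072)/(1400 + r(Y(12), 92)) = (-13136 + 23072)/(1400 + 2*92/(-4 + 92)) = 9936/(1400 + 2*92/88) = 9936/(1400 + 2*92*(1/88)) = 9936/(1400 + 23/11) = 9936/(15423/11) = 9936*(11/15423) = 36432/5141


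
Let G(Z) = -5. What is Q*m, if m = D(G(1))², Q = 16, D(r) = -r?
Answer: 400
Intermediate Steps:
m = 25 (m = (-1*(-5))² = 5² = 25)
Q*m = 16*25 = 400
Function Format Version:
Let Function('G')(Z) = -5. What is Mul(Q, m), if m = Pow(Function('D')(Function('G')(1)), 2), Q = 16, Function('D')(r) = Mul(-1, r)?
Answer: 400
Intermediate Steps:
m = 25 (m = Pow(Mul(-1, -5), 2) = Pow(5, 2) = 25)
Mul(Q, m) = Mul(16, 25) = 400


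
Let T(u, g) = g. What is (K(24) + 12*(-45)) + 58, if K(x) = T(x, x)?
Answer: -458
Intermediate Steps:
K(x) = x
(K(24) + 12*(-45)) + 58 = (24 + 12*(-45)) + 58 = (24 - 540) + 58 = -516 + 58 = -458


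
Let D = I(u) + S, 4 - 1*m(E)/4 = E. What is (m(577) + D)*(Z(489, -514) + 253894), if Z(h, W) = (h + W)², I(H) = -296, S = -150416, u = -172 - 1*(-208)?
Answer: -38942425076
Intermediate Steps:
u = 36 (u = -172 + 208 = 36)
m(E) = 16 - 4*E
Z(h, W) = (W + h)²
D = -150712 (D = -296 - 150416 = -150712)
(m(577) + D)*(Z(489, -514) + 253894) = ((16 - 4*577) - 150712)*((-514 + 489)² + 253894) = ((16 - 2308) - 150712)*((-25)² + 253894) = (-2292 - 150712)*(625 + 253894) = -153004*254519 = -38942425076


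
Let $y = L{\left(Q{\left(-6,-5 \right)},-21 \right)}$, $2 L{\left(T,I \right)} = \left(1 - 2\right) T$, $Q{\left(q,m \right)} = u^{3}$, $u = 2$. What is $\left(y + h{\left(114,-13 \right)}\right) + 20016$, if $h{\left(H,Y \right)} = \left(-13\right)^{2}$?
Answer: $20181$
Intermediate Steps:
$h{\left(H,Y \right)} = 169$
$Q{\left(q,m \right)} = 8$ ($Q{\left(q,m \right)} = 2^{3} = 8$)
$L{\left(T,I \right)} = - \frac{T}{2}$ ($L{\left(T,I \right)} = \frac{\left(1 - 2\right) T}{2} = \frac{\left(-1\right) T}{2} = - \frac{T}{2}$)
$y = -4$ ($y = \left(- \frac{1}{2}\right) 8 = -4$)
$\left(y + h{\left(114,-13 \right)}\right) + 20016 = \left(-4 + 169\right) + 20016 = 165 + 20016 = 20181$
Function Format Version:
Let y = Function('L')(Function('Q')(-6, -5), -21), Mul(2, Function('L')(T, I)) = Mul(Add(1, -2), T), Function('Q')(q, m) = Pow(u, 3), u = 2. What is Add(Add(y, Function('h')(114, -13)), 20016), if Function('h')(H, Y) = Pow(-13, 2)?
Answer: 20181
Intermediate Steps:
Function('h')(H, Y) = 169
Function('Q')(q, m) = 8 (Function('Q')(q, m) = Pow(2, 3) = 8)
Function('L')(T, I) = Mul(Rational(-1, 2), T) (Function('L')(T, I) = Mul(Rational(1, 2), Mul(Add(1, -2), T)) = Mul(Rational(1, 2), Mul(-1, T)) = Mul(Rational(-1, 2), T))
y = -4 (y = Mul(Rational(-1, 2), 8) = -4)
Add(Add(y, Function('h')(114, -13)), 20016) = Add(Add(-4, 169), 20016) = Add(165, 20016) = 20181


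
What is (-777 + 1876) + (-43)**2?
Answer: 2948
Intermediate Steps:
(-777 + 1876) + (-43)**2 = 1099 + 1849 = 2948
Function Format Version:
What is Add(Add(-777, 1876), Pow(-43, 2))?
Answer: 2948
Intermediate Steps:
Add(Add(-777, 1876), Pow(-43, 2)) = Add(1099, 1849) = 2948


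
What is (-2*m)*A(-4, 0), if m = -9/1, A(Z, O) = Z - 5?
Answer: -162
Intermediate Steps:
A(Z, O) = -5 + Z
m = -9 (m = -9*1 = -9)
(-2*m)*A(-4, 0) = (-2*(-9))*(-5 - 4) = 18*(-9) = -162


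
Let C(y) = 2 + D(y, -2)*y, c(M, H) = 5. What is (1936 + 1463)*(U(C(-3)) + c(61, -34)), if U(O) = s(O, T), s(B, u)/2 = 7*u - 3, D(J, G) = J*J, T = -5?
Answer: -241329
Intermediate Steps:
D(J, G) = J²
C(y) = 2 + y³ (C(y) = 2 + y²*y = 2 + y³)
s(B, u) = -6 + 14*u (s(B, u) = 2*(7*u - 3) = 2*(-3 + 7*u) = -6 + 14*u)
U(O) = -76 (U(O) = -6 + 14*(-5) = -6 - 70 = -76)
(1936 + 1463)*(U(C(-3)) + c(61, -34)) = (1936 + 1463)*(-76 + 5) = 3399*(-71) = -241329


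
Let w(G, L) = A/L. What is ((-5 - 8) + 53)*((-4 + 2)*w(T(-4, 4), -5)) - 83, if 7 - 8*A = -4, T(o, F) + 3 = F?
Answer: -61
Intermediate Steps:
T(o, F) = -3 + F
A = 11/8 (A = 7/8 - 1/8*(-4) = 7/8 + 1/2 = 11/8 ≈ 1.3750)
w(G, L) = 11/(8*L)
((-5 - 8) + 53)*((-4 + 2)*w(T(-4, 4), -5)) - 83 = ((-5 - 8) + 53)*((-4 + 2)*((11/8)/(-5))) - 83 = (-13 + 53)*(-11*(-1)/(4*5)) - 83 = 40*(-2*(-11/40)) - 83 = 40*(11/20) - 83 = 22 - 83 = -61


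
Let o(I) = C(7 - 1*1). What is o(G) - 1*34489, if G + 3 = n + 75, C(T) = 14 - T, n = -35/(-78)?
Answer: -34481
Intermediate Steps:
n = 35/78 (n = -35*(-1/78) = 35/78 ≈ 0.44872)
G = 5651/78 (G = -3 + (35/78 + 75) = -3 + 5885/78 = 5651/78 ≈ 72.449)
o(I) = 8 (o(I) = 14 - (7 - 1*1) = 14 - (7 - 1) = 14 - 1*6 = 14 - 6 = 8)
o(G) - 1*34489 = 8 - 1*34489 = 8 - 34489 = -34481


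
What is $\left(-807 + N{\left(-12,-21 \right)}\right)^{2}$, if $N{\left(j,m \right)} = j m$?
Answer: $308025$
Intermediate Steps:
$\left(-807 + N{\left(-12,-21 \right)}\right)^{2} = \left(-807 - -252\right)^{2} = \left(-807 + 252\right)^{2} = \left(-555\right)^{2} = 308025$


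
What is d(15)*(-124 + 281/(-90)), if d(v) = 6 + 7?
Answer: -148733/90 ≈ -1652.6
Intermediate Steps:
d(v) = 13
d(15)*(-124 + 281/(-90)) = 13*(-124 + 281/(-90)) = 13*(-124 + 281*(-1/90)) = 13*(-124 - 281/90) = 13*(-11441/90) = -148733/90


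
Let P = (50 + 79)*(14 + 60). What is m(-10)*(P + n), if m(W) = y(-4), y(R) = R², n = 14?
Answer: 152960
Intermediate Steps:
m(W) = 16 (m(W) = (-4)² = 16)
P = 9546 (P = 129*74 = 9546)
m(-10)*(P + n) = 16*(9546 + 14) = 16*9560 = 152960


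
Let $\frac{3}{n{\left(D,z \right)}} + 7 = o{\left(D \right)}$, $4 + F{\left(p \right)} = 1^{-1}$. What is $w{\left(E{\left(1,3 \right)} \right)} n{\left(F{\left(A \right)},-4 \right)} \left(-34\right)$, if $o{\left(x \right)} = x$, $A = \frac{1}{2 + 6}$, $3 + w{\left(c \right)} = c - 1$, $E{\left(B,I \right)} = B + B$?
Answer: $- \frac{102}{5} \approx -20.4$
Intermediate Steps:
$E{\left(B,I \right)} = 2 B$
$w{\left(c \right)} = -4 + c$ ($w{\left(c \right)} = -3 + \left(c - 1\right) = -3 + \left(-1 + c\right) = -4 + c$)
$A = \frac{1}{8} \approx 0.125$
$F{\left(p \right)} = -3$ ($F{\left(p \right)} = -4 + 1^{-1} = -4 + 1 = -3$)
$n{\left(D,z \right)} = \frac{3}{-7 + D}$
$w{\left(E{\left(1,3 \right)} \right)} n{\left(F{\left(A \right)},-4 \right)} \left(-34\right) = \left(-4 + 2 \cdot 1\right) \frac{3}{-7 - 3} \left(-34\right) = \left(-4 + 2\right) \frac{3}{-10} \left(-34\right) = - 2 \cdot 3 \left(- \frac{1}{10}\right) \left(-34\right) = \left(-2\right) \left(- \frac{3}{10}\right) \left(-34\right) = \frac{3}{5} \left(-34\right) = - \frac{102}{5}$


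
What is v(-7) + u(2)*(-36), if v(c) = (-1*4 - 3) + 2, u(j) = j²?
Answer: -149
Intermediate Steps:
v(c) = -5 (v(c) = (-4 - 3) + 2 = -7 + 2 = -5)
v(-7) + u(2)*(-36) = -5 + 2²*(-36) = -5 + 4*(-36) = -5 - 144 = -149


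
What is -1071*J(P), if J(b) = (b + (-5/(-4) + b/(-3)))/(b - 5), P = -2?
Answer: -51/4 ≈ -12.750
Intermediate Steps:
J(b) = (5/4 + 2*b/3)/(-5 + b) (J(b) = (b + (-5*(-¼) + b*(-⅓)))/(-5 + b) = (b + (5/4 - b/3))/(-5 + b) = (5/4 + 2*b/3)/(-5 + b))
-1071*J(P) = -357*(15 + 8*(-2))/(4*(-5 - 2)) = -357*(15 - 16)/(4*(-7)) = -357*(-1)*(-1)/(4*7) = -1071*1/84 = -51/4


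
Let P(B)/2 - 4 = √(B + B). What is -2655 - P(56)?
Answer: -2663 - 8*√7 ≈ -2684.2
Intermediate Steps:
P(B) = 8 + 2*√2*√B (P(B) = 8 + 2*√(B + B) = 8 + 2*√(2*B) = 8 + 2*(√2*√B) = 8 + 2*√2*√B)
-2655 - P(56) = -2655 - (8 + 2*√2*√56) = -2655 - (8 + 2*√2*(2*√14)) = -2655 - (8 + 8*√7) = -2655 + (-8 - 8*√7) = -2663 - 8*√7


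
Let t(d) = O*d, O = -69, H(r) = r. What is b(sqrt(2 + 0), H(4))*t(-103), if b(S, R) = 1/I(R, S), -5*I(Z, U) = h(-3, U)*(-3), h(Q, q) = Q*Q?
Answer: 11845/9 ≈ 1316.1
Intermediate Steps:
h(Q, q) = Q**2
I(Z, U) = 27/5 (I(Z, U) = -(-3)**2*(-3)/5 = -9*(-3)/5 = -1/5*(-27) = 27/5)
b(S, R) = 5/27 (b(S, R) = 1/(27/5) = 5/27)
t(d) = -69*d
b(sqrt(2 + 0), H(4))*t(-103) = 5*(-69*(-103))/27 = (5/27)*7107 = 11845/9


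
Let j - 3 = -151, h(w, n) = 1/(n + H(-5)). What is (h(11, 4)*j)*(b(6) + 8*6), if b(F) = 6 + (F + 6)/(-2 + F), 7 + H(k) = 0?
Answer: 2812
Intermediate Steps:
H(k) = -7 (H(k) = -7 + 0 = -7)
h(w, n) = 1/(-7 + n) (h(w, n) = 1/(n - 7) = 1/(-7 + n))
j = -148 (j = 3 - 151 = -148)
b(F) = 6 + (6 + F)/(-2 + F)
(h(11, 4)*j)*(b(6) + 8*6) = (-148/(-7 + 4))*((-6 + 7*6)/(-2 + 6) + 8*6) = (-148/(-3))*((-6 + 42)/4 + 48) = (-⅓*(-148))*((¼)*36 + 48) = 148*(9 + 48)/3 = (148/3)*57 = 2812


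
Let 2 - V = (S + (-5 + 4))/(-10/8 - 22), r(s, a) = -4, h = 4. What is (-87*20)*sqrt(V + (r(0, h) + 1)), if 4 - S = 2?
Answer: -580*I*sqrt(8277)/31 ≈ -1702.2*I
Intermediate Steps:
S = 2 (S = 4 - 1*2 = 4 - 2 = 2)
V = 190/93 (V = 2 - (2 + (-5 + 4))/(-10/8 - 22) = 2 - (2 - 1)/(-10*1/8 - 22) = 2 - 1/(-5/4 - 22) = 2 - 1/(-93/4) = 2 - (-4)/93 = 2 - 1*(-4/93) = 2 + 4/93 = 190/93 ≈ 2.0430)
(-87*20)*sqrt(V + (r(0, h) + 1)) = (-87*20)*sqrt(190/93 + (-4 + 1)) = -1740*sqrt(190/93 - 3) = -580*I*sqrt(8277)/31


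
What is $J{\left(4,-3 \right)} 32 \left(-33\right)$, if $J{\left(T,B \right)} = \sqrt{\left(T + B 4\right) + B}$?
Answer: $- 1056 i \sqrt{11} \approx - 3502.4 i$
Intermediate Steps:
$J{\left(T,B \right)} = \sqrt{T + 5 B}$ ($J{\left(T,B \right)} = \sqrt{\left(T + 4 B\right) + B} = \sqrt{T + 5 B}$)
$J{\left(4,-3 \right)} 32 \left(-33\right) = \sqrt{4 + 5 \left(-3\right)} 32 \left(-33\right) = \sqrt{4 - 15} \cdot 32 \left(-33\right) = \sqrt{-11} \cdot 32 \left(-33\right) = i \sqrt{11} \cdot 32 \left(-33\right) = 32 i \sqrt{11} \left(-33\right) = - 1056 i \sqrt{11}$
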